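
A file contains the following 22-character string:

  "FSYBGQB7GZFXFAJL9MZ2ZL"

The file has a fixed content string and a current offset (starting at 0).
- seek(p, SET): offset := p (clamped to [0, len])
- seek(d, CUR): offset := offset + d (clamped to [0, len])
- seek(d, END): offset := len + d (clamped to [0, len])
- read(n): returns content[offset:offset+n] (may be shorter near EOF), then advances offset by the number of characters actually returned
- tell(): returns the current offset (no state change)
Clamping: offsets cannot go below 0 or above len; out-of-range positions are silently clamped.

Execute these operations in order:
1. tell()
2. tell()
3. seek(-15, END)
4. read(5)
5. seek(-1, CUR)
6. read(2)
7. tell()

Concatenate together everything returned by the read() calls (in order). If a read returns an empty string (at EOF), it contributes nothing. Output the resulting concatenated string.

Answer: 7GZFXXF

Derivation:
After 1 (tell()): offset=0
After 2 (tell()): offset=0
After 3 (seek(-15, END)): offset=7
After 4 (read(5)): returned '7GZFX', offset=12
After 5 (seek(-1, CUR)): offset=11
After 6 (read(2)): returned 'XF', offset=13
After 7 (tell()): offset=13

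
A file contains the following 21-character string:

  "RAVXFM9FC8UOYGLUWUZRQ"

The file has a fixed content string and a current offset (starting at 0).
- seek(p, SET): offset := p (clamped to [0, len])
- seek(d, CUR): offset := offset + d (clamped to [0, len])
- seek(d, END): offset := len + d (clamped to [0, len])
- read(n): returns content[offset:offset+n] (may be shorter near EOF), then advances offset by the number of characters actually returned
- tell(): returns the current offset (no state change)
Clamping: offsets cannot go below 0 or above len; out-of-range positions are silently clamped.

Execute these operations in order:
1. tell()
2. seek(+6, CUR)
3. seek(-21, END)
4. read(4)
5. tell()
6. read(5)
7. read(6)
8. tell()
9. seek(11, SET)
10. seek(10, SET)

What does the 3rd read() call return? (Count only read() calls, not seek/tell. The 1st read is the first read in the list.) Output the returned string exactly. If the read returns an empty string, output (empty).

After 1 (tell()): offset=0
After 2 (seek(+6, CUR)): offset=6
After 3 (seek(-21, END)): offset=0
After 4 (read(4)): returned 'RAVX', offset=4
After 5 (tell()): offset=4
After 6 (read(5)): returned 'FM9FC', offset=9
After 7 (read(6)): returned '8UOYGL', offset=15
After 8 (tell()): offset=15
After 9 (seek(11, SET)): offset=11
After 10 (seek(10, SET)): offset=10

Answer: 8UOYGL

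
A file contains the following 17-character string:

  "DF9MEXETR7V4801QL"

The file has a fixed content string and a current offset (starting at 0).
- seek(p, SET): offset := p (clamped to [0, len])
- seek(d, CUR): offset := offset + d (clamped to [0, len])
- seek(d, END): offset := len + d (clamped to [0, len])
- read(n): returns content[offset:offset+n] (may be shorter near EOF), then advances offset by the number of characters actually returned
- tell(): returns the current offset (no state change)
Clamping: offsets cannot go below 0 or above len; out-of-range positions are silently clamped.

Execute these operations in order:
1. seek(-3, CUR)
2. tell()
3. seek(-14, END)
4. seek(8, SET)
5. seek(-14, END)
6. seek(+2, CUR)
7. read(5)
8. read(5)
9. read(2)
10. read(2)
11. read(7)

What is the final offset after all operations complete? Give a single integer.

Answer: 17

Derivation:
After 1 (seek(-3, CUR)): offset=0
After 2 (tell()): offset=0
After 3 (seek(-14, END)): offset=3
After 4 (seek(8, SET)): offset=8
After 5 (seek(-14, END)): offset=3
After 6 (seek(+2, CUR)): offset=5
After 7 (read(5)): returned 'XETR7', offset=10
After 8 (read(5)): returned 'V4801', offset=15
After 9 (read(2)): returned 'QL', offset=17
After 10 (read(2)): returned '', offset=17
After 11 (read(7)): returned '', offset=17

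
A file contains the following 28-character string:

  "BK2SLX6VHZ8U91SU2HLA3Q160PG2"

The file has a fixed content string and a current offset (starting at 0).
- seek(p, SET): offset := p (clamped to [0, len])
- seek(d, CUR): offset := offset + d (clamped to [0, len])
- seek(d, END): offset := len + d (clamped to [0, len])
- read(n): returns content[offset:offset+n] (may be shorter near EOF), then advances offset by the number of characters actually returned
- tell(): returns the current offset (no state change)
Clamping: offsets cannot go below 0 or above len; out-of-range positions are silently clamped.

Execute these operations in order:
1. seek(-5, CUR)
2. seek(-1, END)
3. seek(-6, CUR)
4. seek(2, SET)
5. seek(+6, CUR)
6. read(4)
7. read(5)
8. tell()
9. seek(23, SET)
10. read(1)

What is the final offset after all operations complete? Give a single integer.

After 1 (seek(-5, CUR)): offset=0
After 2 (seek(-1, END)): offset=27
After 3 (seek(-6, CUR)): offset=21
After 4 (seek(2, SET)): offset=2
After 5 (seek(+6, CUR)): offset=8
After 6 (read(4)): returned 'HZ8U', offset=12
After 7 (read(5)): returned '91SU2', offset=17
After 8 (tell()): offset=17
After 9 (seek(23, SET)): offset=23
After 10 (read(1)): returned '6', offset=24

Answer: 24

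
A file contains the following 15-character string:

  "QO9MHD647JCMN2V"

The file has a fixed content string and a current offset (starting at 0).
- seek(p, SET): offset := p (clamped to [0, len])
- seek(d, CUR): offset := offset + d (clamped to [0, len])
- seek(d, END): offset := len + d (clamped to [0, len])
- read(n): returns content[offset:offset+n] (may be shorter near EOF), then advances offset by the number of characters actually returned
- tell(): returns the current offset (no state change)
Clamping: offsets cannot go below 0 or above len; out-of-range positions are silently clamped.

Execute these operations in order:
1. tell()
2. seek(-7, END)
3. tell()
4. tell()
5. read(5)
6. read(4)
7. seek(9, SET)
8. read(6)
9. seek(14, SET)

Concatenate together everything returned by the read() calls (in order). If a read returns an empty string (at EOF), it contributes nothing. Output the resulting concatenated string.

Answer: 7JCMN2VJCMN2V

Derivation:
After 1 (tell()): offset=0
After 2 (seek(-7, END)): offset=8
After 3 (tell()): offset=8
After 4 (tell()): offset=8
After 5 (read(5)): returned '7JCMN', offset=13
After 6 (read(4)): returned '2V', offset=15
After 7 (seek(9, SET)): offset=9
After 8 (read(6)): returned 'JCMN2V', offset=15
After 9 (seek(14, SET)): offset=14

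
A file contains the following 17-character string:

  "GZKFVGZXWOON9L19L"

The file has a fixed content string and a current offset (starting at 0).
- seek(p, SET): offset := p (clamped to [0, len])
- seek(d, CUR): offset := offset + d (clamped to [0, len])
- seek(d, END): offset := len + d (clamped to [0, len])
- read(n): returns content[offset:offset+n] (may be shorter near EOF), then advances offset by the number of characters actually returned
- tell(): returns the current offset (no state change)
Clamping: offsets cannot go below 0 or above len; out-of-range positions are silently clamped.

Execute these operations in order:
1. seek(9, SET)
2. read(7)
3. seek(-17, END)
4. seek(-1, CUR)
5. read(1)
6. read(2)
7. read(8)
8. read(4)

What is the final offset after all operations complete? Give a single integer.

After 1 (seek(9, SET)): offset=9
After 2 (read(7)): returned 'OON9L19', offset=16
After 3 (seek(-17, END)): offset=0
After 4 (seek(-1, CUR)): offset=0
After 5 (read(1)): returned 'G', offset=1
After 6 (read(2)): returned 'ZK', offset=3
After 7 (read(8)): returned 'FVGZXWOO', offset=11
After 8 (read(4)): returned 'N9L1', offset=15

Answer: 15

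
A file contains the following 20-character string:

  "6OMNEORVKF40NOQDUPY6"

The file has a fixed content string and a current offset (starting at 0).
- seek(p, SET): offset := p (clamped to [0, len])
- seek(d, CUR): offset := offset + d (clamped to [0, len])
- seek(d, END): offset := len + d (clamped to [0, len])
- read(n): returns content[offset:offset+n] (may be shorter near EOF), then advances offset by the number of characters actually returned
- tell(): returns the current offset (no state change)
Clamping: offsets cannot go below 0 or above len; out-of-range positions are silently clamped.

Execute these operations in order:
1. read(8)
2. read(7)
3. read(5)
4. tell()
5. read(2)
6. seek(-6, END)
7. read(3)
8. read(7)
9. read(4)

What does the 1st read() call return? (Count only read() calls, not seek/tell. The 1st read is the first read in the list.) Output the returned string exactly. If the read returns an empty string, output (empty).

After 1 (read(8)): returned '6OMNEORV', offset=8
After 2 (read(7)): returned 'KF40NOQ', offset=15
After 3 (read(5)): returned 'DUPY6', offset=20
After 4 (tell()): offset=20
After 5 (read(2)): returned '', offset=20
After 6 (seek(-6, END)): offset=14
After 7 (read(3)): returned 'QDU', offset=17
After 8 (read(7)): returned 'PY6', offset=20
After 9 (read(4)): returned '', offset=20

Answer: 6OMNEORV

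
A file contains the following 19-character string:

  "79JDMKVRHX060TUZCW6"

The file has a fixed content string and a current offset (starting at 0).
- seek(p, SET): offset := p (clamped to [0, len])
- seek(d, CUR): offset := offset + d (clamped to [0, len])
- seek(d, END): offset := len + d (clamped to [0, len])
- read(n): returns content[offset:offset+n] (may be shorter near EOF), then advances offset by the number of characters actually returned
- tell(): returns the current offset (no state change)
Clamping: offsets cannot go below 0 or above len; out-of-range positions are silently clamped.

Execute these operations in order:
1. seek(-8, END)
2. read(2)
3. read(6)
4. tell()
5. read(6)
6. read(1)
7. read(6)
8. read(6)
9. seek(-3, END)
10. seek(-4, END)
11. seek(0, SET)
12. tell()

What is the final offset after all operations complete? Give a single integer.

After 1 (seek(-8, END)): offset=11
After 2 (read(2)): returned '60', offset=13
After 3 (read(6)): returned 'TUZCW6', offset=19
After 4 (tell()): offset=19
After 5 (read(6)): returned '', offset=19
After 6 (read(1)): returned '', offset=19
After 7 (read(6)): returned '', offset=19
After 8 (read(6)): returned '', offset=19
After 9 (seek(-3, END)): offset=16
After 10 (seek(-4, END)): offset=15
After 11 (seek(0, SET)): offset=0
After 12 (tell()): offset=0

Answer: 0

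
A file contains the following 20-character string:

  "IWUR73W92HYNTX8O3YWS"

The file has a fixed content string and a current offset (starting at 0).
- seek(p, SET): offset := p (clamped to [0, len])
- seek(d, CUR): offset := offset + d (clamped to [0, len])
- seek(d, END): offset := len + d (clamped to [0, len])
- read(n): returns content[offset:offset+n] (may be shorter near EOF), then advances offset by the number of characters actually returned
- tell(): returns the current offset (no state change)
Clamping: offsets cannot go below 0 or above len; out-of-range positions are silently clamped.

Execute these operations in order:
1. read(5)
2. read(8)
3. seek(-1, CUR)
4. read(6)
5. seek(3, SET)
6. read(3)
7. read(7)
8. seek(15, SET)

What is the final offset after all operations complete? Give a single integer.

After 1 (read(5)): returned 'IWUR7', offset=5
After 2 (read(8)): returned '3W92HYNT', offset=13
After 3 (seek(-1, CUR)): offset=12
After 4 (read(6)): returned 'TX8O3Y', offset=18
After 5 (seek(3, SET)): offset=3
After 6 (read(3)): returned 'R73', offset=6
After 7 (read(7)): returned 'W92HYNT', offset=13
After 8 (seek(15, SET)): offset=15

Answer: 15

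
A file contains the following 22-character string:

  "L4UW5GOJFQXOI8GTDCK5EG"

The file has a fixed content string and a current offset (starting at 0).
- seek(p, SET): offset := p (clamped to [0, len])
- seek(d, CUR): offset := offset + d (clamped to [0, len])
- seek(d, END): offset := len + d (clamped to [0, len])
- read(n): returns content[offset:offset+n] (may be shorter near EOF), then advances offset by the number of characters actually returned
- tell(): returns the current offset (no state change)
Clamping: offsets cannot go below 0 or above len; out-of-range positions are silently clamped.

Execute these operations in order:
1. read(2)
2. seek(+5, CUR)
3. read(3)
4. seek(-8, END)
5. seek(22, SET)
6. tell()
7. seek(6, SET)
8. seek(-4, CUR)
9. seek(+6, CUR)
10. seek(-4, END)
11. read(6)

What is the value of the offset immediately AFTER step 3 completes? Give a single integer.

Answer: 10

Derivation:
After 1 (read(2)): returned 'L4', offset=2
After 2 (seek(+5, CUR)): offset=7
After 3 (read(3)): returned 'JFQ', offset=10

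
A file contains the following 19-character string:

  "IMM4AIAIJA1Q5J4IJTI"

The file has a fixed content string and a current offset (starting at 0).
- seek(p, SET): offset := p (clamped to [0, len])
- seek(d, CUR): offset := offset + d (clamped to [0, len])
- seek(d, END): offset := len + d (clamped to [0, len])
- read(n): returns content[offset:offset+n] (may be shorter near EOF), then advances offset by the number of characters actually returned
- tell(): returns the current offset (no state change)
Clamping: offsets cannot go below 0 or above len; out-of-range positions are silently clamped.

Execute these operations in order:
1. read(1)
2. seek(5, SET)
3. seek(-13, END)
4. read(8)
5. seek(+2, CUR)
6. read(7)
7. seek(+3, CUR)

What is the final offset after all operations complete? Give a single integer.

After 1 (read(1)): returned 'I', offset=1
After 2 (seek(5, SET)): offset=5
After 3 (seek(-13, END)): offset=6
After 4 (read(8)): returned 'AIJA1Q5J', offset=14
After 5 (seek(+2, CUR)): offset=16
After 6 (read(7)): returned 'JTI', offset=19
After 7 (seek(+3, CUR)): offset=19

Answer: 19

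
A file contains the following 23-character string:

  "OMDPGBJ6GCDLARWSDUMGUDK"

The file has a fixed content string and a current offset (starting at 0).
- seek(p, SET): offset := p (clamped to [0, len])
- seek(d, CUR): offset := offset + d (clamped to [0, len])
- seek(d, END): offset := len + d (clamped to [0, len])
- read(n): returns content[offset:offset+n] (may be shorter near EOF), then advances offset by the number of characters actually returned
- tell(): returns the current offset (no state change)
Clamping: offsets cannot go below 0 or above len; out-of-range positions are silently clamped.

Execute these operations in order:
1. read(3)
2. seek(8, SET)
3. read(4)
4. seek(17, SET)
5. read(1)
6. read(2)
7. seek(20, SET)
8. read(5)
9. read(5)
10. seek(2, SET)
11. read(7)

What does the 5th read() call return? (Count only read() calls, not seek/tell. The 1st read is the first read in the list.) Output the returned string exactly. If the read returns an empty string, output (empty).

After 1 (read(3)): returned 'OMD', offset=3
After 2 (seek(8, SET)): offset=8
After 3 (read(4)): returned 'GCDL', offset=12
After 4 (seek(17, SET)): offset=17
After 5 (read(1)): returned 'U', offset=18
After 6 (read(2)): returned 'MG', offset=20
After 7 (seek(20, SET)): offset=20
After 8 (read(5)): returned 'UDK', offset=23
After 9 (read(5)): returned '', offset=23
After 10 (seek(2, SET)): offset=2
After 11 (read(7)): returned 'DPGBJ6G', offset=9

Answer: UDK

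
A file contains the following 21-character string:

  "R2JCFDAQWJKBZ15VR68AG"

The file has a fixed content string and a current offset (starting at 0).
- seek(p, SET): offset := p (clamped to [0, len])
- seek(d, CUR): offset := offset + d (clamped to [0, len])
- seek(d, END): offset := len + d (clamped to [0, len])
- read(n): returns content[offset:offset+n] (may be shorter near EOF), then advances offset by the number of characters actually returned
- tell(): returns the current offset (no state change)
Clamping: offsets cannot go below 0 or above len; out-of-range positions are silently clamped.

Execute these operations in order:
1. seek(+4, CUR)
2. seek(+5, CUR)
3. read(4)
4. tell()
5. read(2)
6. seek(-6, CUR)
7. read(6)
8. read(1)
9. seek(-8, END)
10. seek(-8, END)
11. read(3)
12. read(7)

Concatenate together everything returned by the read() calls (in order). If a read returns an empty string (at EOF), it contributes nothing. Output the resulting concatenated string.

Answer: JKBZ15JKBZ15V15VR68AG

Derivation:
After 1 (seek(+4, CUR)): offset=4
After 2 (seek(+5, CUR)): offset=9
After 3 (read(4)): returned 'JKBZ', offset=13
After 4 (tell()): offset=13
After 5 (read(2)): returned '15', offset=15
After 6 (seek(-6, CUR)): offset=9
After 7 (read(6)): returned 'JKBZ15', offset=15
After 8 (read(1)): returned 'V', offset=16
After 9 (seek(-8, END)): offset=13
After 10 (seek(-8, END)): offset=13
After 11 (read(3)): returned '15V', offset=16
After 12 (read(7)): returned 'R68AG', offset=21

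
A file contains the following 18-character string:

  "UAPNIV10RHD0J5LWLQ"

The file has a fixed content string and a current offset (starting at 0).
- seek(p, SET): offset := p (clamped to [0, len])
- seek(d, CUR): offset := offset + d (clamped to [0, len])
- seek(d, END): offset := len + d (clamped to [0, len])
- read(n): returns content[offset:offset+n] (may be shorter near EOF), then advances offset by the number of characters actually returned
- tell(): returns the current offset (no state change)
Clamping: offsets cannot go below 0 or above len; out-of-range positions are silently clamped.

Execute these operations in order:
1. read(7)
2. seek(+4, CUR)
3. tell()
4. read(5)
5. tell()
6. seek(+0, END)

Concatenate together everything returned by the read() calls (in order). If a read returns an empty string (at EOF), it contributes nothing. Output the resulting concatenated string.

Answer: UAPNIV10J5LW

Derivation:
After 1 (read(7)): returned 'UAPNIV1', offset=7
After 2 (seek(+4, CUR)): offset=11
After 3 (tell()): offset=11
After 4 (read(5)): returned '0J5LW', offset=16
After 5 (tell()): offset=16
After 6 (seek(+0, END)): offset=18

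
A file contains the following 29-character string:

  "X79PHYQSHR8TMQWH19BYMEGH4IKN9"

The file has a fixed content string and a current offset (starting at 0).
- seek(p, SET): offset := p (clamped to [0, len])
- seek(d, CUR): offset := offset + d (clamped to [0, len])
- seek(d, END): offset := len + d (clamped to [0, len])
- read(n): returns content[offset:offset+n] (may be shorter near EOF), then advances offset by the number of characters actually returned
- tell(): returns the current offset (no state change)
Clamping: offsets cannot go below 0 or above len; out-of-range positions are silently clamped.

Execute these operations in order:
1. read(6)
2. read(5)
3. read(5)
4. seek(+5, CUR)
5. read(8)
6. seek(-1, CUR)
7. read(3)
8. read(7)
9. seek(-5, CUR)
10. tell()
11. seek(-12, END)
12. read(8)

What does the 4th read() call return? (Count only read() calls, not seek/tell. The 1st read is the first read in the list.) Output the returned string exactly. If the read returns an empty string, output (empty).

Answer: EGH4IKN9

Derivation:
After 1 (read(6)): returned 'X79PHY', offset=6
After 2 (read(5)): returned 'QSHR8', offset=11
After 3 (read(5)): returned 'TMQWH', offset=16
After 4 (seek(+5, CUR)): offset=21
After 5 (read(8)): returned 'EGH4IKN9', offset=29
After 6 (seek(-1, CUR)): offset=28
After 7 (read(3)): returned '9', offset=29
After 8 (read(7)): returned '', offset=29
After 9 (seek(-5, CUR)): offset=24
After 10 (tell()): offset=24
After 11 (seek(-12, END)): offset=17
After 12 (read(8)): returned '9BYMEGH4', offset=25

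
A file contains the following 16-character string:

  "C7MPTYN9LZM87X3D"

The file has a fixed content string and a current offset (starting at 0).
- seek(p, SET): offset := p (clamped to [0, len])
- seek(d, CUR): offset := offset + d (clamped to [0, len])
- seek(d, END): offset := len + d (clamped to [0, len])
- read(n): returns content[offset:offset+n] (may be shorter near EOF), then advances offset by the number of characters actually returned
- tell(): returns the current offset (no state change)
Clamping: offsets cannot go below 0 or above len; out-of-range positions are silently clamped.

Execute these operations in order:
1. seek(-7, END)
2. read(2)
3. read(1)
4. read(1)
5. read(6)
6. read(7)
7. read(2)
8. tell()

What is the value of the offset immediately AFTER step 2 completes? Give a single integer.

After 1 (seek(-7, END)): offset=9
After 2 (read(2)): returned 'ZM', offset=11

Answer: 11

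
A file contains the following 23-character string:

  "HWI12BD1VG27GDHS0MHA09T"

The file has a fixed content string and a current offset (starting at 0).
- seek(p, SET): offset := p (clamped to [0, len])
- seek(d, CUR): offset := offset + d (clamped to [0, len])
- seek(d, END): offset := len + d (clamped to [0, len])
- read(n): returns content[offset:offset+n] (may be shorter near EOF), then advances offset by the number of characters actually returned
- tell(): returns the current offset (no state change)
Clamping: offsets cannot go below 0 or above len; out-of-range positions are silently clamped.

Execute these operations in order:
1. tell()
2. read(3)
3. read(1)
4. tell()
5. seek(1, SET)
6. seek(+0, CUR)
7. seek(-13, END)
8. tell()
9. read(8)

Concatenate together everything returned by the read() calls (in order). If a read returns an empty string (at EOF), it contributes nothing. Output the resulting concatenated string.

After 1 (tell()): offset=0
After 2 (read(3)): returned 'HWI', offset=3
After 3 (read(1)): returned '1', offset=4
After 4 (tell()): offset=4
After 5 (seek(1, SET)): offset=1
After 6 (seek(+0, CUR)): offset=1
After 7 (seek(-13, END)): offset=10
After 8 (tell()): offset=10
After 9 (read(8)): returned '27GDHS0M', offset=18

Answer: HWI127GDHS0M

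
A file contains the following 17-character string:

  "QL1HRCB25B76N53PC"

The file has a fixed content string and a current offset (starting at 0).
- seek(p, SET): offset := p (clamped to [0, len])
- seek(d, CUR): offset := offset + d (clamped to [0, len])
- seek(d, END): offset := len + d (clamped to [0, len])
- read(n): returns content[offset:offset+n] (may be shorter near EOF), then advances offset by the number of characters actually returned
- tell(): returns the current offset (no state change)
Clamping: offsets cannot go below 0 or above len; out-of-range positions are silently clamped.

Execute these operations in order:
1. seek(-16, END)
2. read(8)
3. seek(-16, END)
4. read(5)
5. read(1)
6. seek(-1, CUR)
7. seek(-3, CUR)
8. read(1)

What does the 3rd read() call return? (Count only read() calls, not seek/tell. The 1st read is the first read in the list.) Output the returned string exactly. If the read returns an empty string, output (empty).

After 1 (seek(-16, END)): offset=1
After 2 (read(8)): returned 'L1HRCB25', offset=9
After 3 (seek(-16, END)): offset=1
After 4 (read(5)): returned 'L1HRC', offset=6
After 5 (read(1)): returned 'B', offset=7
After 6 (seek(-1, CUR)): offset=6
After 7 (seek(-3, CUR)): offset=3
After 8 (read(1)): returned 'H', offset=4

Answer: B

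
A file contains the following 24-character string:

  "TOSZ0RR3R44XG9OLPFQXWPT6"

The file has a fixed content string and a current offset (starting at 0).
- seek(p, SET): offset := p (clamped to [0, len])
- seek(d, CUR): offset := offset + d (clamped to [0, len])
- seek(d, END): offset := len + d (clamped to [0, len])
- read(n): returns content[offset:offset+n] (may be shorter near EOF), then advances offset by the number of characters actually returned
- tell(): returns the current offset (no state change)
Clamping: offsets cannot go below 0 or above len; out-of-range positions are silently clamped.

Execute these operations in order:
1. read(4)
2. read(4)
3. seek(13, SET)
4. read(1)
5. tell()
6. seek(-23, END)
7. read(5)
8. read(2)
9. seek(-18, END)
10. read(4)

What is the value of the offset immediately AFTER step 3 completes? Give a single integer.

Answer: 13

Derivation:
After 1 (read(4)): returned 'TOSZ', offset=4
After 2 (read(4)): returned '0RR3', offset=8
After 3 (seek(13, SET)): offset=13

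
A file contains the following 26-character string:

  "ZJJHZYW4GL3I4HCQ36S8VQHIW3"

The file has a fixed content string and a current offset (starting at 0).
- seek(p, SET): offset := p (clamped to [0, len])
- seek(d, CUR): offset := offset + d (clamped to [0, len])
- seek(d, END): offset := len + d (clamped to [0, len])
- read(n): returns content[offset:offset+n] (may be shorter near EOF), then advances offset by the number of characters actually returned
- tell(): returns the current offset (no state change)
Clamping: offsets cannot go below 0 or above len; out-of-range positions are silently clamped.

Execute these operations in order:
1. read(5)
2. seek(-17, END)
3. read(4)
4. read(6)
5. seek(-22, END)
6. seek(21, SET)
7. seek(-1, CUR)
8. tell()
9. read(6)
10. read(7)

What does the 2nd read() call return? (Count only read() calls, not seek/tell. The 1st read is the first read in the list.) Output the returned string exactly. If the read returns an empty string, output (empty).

Answer: L3I4

Derivation:
After 1 (read(5)): returned 'ZJJHZ', offset=5
After 2 (seek(-17, END)): offset=9
After 3 (read(4)): returned 'L3I4', offset=13
After 4 (read(6)): returned 'HCQ36S', offset=19
After 5 (seek(-22, END)): offset=4
After 6 (seek(21, SET)): offset=21
After 7 (seek(-1, CUR)): offset=20
After 8 (tell()): offset=20
After 9 (read(6)): returned 'VQHIW3', offset=26
After 10 (read(7)): returned '', offset=26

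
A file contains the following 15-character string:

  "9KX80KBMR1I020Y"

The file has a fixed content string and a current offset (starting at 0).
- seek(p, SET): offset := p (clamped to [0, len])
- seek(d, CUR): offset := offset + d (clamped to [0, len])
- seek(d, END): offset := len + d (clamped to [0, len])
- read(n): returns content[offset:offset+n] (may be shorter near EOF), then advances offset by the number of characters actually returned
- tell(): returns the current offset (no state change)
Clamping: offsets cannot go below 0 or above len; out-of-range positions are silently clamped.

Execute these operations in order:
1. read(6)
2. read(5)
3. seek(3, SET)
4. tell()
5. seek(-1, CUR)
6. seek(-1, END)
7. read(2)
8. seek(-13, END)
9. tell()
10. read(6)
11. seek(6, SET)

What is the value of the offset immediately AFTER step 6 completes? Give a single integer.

After 1 (read(6)): returned '9KX80K', offset=6
After 2 (read(5)): returned 'BMR1I', offset=11
After 3 (seek(3, SET)): offset=3
After 4 (tell()): offset=3
After 5 (seek(-1, CUR)): offset=2
After 6 (seek(-1, END)): offset=14

Answer: 14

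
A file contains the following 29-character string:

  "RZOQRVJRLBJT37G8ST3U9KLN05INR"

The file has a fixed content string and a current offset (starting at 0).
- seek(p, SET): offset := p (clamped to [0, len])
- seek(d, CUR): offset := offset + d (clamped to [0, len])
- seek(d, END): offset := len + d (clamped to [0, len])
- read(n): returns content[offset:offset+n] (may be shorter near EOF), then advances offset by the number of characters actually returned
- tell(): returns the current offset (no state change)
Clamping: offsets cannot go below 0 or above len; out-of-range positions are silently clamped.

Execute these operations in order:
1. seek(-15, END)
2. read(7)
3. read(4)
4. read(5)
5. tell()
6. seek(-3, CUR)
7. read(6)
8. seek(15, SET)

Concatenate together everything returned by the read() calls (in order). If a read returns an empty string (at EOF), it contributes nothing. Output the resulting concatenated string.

Answer: G8ST3U9KLN05INRINR

Derivation:
After 1 (seek(-15, END)): offset=14
After 2 (read(7)): returned 'G8ST3U9', offset=21
After 3 (read(4)): returned 'KLN0', offset=25
After 4 (read(5)): returned '5INR', offset=29
After 5 (tell()): offset=29
After 6 (seek(-3, CUR)): offset=26
After 7 (read(6)): returned 'INR', offset=29
After 8 (seek(15, SET)): offset=15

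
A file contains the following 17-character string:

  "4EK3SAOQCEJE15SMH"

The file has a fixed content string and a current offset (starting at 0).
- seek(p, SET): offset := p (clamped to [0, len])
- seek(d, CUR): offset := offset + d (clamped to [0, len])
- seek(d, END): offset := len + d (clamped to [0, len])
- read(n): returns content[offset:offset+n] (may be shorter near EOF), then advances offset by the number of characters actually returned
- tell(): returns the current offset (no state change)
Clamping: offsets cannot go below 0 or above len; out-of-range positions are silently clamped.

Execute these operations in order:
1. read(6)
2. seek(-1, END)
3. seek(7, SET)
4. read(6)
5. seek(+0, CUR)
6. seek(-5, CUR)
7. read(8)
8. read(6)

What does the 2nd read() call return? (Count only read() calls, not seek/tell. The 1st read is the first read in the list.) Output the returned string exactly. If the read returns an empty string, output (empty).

After 1 (read(6)): returned '4EK3SA', offset=6
After 2 (seek(-1, END)): offset=16
After 3 (seek(7, SET)): offset=7
After 4 (read(6)): returned 'QCEJE1', offset=13
After 5 (seek(+0, CUR)): offset=13
After 6 (seek(-5, CUR)): offset=8
After 7 (read(8)): returned 'CEJE15SM', offset=16
After 8 (read(6)): returned 'H', offset=17

Answer: QCEJE1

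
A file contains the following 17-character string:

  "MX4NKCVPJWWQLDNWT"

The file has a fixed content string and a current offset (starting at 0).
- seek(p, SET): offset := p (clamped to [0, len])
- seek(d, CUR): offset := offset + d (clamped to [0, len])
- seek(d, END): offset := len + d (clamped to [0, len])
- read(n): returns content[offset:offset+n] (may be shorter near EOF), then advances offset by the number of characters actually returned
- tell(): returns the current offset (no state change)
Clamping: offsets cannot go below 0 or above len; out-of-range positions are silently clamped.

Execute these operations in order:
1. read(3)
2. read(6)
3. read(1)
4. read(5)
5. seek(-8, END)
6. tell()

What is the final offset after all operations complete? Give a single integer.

After 1 (read(3)): returned 'MX4', offset=3
After 2 (read(6)): returned 'NKCVPJ', offset=9
After 3 (read(1)): returned 'W', offset=10
After 4 (read(5)): returned 'WQLDN', offset=15
After 5 (seek(-8, END)): offset=9
After 6 (tell()): offset=9

Answer: 9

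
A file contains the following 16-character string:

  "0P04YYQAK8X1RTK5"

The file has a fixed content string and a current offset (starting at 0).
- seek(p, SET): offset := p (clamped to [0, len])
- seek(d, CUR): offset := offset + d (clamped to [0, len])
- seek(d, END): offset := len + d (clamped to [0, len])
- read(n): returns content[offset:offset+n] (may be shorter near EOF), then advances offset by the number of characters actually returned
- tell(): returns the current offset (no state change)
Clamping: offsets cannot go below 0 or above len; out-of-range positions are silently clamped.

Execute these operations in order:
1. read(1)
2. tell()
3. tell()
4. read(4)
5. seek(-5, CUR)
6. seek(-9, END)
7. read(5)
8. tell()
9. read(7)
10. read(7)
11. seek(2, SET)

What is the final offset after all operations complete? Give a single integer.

After 1 (read(1)): returned '0', offset=1
After 2 (tell()): offset=1
After 3 (tell()): offset=1
After 4 (read(4)): returned 'P04Y', offset=5
After 5 (seek(-5, CUR)): offset=0
After 6 (seek(-9, END)): offset=7
After 7 (read(5)): returned 'AK8X1', offset=12
After 8 (tell()): offset=12
After 9 (read(7)): returned 'RTK5', offset=16
After 10 (read(7)): returned '', offset=16
After 11 (seek(2, SET)): offset=2

Answer: 2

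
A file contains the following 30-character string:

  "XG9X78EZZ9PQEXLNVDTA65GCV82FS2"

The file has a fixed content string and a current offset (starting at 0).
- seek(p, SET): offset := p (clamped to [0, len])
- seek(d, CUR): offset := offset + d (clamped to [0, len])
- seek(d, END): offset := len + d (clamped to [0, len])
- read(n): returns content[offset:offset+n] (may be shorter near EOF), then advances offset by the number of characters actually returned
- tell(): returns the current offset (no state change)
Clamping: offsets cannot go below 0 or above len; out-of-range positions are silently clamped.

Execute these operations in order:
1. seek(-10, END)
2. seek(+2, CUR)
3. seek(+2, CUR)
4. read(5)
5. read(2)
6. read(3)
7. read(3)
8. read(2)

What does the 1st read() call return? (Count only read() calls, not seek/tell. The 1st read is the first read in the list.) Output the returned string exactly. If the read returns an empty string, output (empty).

After 1 (seek(-10, END)): offset=20
After 2 (seek(+2, CUR)): offset=22
After 3 (seek(+2, CUR)): offset=24
After 4 (read(5)): returned 'V82FS', offset=29
After 5 (read(2)): returned '2', offset=30
After 6 (read(3)): returned '', offset=30
After 7 (read(3)): returned '', offset=30
After 8 (read(2)): returned '', offset=30

Answer: V82FS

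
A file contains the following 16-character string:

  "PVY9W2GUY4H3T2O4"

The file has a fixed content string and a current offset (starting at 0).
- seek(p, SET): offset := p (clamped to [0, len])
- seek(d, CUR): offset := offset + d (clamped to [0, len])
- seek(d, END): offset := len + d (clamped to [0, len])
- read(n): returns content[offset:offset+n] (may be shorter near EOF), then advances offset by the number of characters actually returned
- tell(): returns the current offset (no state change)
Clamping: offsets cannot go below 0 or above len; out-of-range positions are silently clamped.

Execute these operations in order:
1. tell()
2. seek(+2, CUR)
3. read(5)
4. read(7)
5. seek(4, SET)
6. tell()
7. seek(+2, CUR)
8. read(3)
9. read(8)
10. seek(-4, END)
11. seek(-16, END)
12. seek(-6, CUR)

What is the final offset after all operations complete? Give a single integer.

Answer: 0

Derivation:
After 1 (tell()): offset=0
After 2 (seek(+2, CUR)): offset=2
After 3 (read(5)): returned 'Y9W2G', offset=7
After 4 (read(7)): returned 'UY4H3T2', offset=14
After 5 (seek(4, SET)): offset=4
After 6 (tell()): offset=4
After 7 (seek(+2, CUR)): offset=6
After 8 (read(3)): returned 'GUY', offset=9
After 9 (read(8)): returned '4H3T2O4', offset=16
After 10 (seek(-4, END)): offset=12
After 11 (seek(-16, END)): offset=0
After 12 (seek(-6, CUR)): offset=0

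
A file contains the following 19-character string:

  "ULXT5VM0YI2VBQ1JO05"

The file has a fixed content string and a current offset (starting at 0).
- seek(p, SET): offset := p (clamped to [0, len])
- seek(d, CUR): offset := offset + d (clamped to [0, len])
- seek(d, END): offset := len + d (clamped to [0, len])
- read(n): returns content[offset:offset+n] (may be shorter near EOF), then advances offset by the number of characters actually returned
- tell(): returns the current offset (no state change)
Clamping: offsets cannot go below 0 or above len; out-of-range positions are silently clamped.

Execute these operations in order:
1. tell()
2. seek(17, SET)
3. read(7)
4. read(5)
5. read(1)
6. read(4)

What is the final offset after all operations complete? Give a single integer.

After 1 (tell()): offset=0
After 2 (seek(17, SET)): offset=17
After 3 (read(7)): returned '05', offset=19
After 4 (read(5)): returned '', offset=19
After 5 (read(1)): returned '', offset=19
After 6 (read(4)): returned '', offset=19

Answer: 19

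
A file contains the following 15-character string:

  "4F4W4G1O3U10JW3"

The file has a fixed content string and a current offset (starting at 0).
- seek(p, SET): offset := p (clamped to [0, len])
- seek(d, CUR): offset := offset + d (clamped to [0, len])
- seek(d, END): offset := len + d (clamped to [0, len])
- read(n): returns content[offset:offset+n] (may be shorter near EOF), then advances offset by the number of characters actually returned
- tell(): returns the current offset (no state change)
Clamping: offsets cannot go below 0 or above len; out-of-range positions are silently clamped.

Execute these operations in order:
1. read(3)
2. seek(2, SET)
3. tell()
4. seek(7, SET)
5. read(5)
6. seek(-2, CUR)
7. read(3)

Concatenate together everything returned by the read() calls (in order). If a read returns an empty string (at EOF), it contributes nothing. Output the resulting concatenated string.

Answer: 4F4O3U1010J

Derivation:
After 1 (read(3)): returned '4F4', offset=3
After 2 (seek(2, SET)): offset=2
After 3 (tell()): offset=2
After 4 (seek(7, SET)): offset=7
After 5 (read(5)): returned 'O3U10', offset=12
After 6 (seek(-2, CUR)): offset=10
After 7 (read(3)): returned '10J', offset=13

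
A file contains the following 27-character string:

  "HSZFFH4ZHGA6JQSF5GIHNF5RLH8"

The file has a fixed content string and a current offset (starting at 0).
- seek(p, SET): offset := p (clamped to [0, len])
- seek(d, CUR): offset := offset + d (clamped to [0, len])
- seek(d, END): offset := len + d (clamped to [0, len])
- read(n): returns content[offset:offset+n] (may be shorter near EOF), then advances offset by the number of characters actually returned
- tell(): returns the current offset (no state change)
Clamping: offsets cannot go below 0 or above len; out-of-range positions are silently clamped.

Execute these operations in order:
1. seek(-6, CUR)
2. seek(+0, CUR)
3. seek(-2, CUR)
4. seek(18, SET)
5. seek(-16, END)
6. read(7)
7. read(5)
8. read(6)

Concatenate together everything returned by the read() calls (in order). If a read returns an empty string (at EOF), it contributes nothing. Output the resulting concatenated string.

Answer: 6JQSF5GIHNF5RLH8

Derivation:
After 1 (seek(-6, CUR)): offset=0
After 2 (seek(+0, CUR)): offset=0
After 3 (seek(-2, CUR)): offset=0
After 4 (seek(18, SET)): offset=18
After 5 (seek(-16, END)): offset=11
After 6 (read(7)): returned '6JQSF5G', offset=18
After 7 (read(5)): returned 'IHNF5', offset=23
After 8 (read(6)): returned 'RLH8', offset=27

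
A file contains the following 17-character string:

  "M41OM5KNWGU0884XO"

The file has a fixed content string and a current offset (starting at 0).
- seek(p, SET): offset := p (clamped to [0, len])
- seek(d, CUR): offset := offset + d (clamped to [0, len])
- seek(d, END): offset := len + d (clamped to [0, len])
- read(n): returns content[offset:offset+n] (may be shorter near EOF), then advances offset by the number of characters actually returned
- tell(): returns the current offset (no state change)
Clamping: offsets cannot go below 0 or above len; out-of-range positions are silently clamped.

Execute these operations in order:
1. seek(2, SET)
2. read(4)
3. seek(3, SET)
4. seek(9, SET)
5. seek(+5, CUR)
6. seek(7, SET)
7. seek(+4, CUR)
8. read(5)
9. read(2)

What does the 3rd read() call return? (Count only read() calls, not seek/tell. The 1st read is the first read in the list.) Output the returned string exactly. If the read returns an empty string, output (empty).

After 1 (seek(2, SET)): offset=2
After 2 (read(4)): returned '1OM5', offset=6
After 3 (seek(3, SET)): offset=3
After 4 (seek(9, SET)): offset=9
After 5 (seek(+5, CUR)): offset=14
After 6 (seek(7, SET)): offset=7
After 7 (seek(+4, CUR)): offset=11
After 8 (read(5)): returned '0884X', offset=16
After 9 (read(2)): returned 'O', offset=17

Answer: O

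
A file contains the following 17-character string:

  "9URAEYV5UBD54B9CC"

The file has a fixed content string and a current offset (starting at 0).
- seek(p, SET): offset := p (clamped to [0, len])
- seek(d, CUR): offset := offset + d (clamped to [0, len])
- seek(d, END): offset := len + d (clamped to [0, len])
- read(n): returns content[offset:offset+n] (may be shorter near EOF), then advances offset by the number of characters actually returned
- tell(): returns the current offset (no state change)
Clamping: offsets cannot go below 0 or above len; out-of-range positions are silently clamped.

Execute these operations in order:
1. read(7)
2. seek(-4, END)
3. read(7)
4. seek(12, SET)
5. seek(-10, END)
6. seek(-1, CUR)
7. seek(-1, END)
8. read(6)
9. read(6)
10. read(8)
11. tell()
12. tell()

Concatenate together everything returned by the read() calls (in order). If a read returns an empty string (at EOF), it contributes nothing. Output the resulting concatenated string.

Answer: 9URAEYVB9CCC

Derivation:
After 1 (read(7)): returned '9URAEYV', offset=7
After 2 (seek(-4, END)): offset=13
After 3 (read(7)): returned 'B9CC', offset=17
After 4 (seek(12, SET)): offset=12
After 5 (seek(-10, END)): offset=7
After 6 (seek(-1, CUR)): offset=6
After 7 (seek(-1, END)): offset=16
After 8 (read(6)): returned 'C', offset=17
After 9 (read(6)): returned '', offset=17
After 10 (read(8)): returned '', offset=17
After 11 (tell()): offset=17
After 12 (tell()): offset=17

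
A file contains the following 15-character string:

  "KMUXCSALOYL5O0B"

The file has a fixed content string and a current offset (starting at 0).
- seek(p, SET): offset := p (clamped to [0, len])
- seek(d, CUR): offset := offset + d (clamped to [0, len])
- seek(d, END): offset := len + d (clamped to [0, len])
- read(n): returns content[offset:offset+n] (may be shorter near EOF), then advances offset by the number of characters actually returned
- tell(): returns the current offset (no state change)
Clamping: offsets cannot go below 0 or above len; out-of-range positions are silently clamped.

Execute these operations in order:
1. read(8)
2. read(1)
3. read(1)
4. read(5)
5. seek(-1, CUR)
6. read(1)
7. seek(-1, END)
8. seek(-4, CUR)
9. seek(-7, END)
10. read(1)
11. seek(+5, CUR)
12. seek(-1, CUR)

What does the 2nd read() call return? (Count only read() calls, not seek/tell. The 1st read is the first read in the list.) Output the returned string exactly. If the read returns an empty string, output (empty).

After 1 (read(8)): returned 'KMUXCSAL', offset=8
After 2 (read(1)): returned 'O', offset=9
After 3 (read(1)): returned 'Y', offset=10
After 4 (read(5)): returned 'L5O0B', offset=15
After 5 (seek(-1, CUR)): offset=14
After 6 (read(1)): returned 'B', offset=15
After 7 (seek(-1, END)): offset=14
After 8 (seek(-4, CUR)): offset=10
After 9 (seek(-7, END)): offset=8
After 10 (read(1)): returned 'O', offset=9
After 11 (seek(+5, CUR)): offset=14
After 12 (seek(-1, CUR)): offset=13

Answer: O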